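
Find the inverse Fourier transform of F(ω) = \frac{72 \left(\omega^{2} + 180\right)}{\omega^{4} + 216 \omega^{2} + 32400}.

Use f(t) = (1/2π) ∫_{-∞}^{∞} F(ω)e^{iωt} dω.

f(t) = 3 e^{- 12 \left|{t}\right|} \cos{\left(6 \left|{t}\right| \right)}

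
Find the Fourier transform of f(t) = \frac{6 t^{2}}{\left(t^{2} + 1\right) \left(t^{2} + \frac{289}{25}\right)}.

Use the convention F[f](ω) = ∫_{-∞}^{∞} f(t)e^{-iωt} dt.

F(ω) = - \frac{25 \pi e^{- \left|{\omega}\right|}}{44} + \frac{85 \pi e^{- \frac{17 \left|{\omega}\right|}{5}}}{44}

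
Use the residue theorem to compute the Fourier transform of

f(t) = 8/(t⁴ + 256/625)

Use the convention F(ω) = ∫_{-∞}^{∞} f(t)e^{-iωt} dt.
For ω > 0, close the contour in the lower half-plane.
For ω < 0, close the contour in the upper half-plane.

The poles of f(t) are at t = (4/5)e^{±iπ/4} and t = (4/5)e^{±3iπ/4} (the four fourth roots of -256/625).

Let g(z) = f(z)e^{-iωz}; for large |z| the factor e^{-iωz} decays in the lower half-plane when ω > 0 and in the upper half-plane when ω < 0.

Case ω > 0 (lower half-plane, clockwise contour ⇒ F(ω) = -2πi·ΣRes):
  Res_{z = - \frac{2 \sqrt{2}}{5} - \frac{2 \sqrt{2} i}{5}} g(z) = \frac{125 \sqrt{2} i \left(1 - i\right) e^{\frac{2 \sqrt{2} \omega \left(-1 + i\right)}{5}}}{64}
  Res_{z = \frac{2 \sqrt{2}}{5} - \frac{2 \sqrt{2} i}{5}} g(z) = \frac{125 \sqrt{2} i \left(1 + i\right) e^{- \frac{2 \sqrt{2} \omega \left(1 + i\right)}{5}}}{64}
  F(ω) = -2πi·ΣRes = \frac{125 \sqrt{2} \pi \left(1 - i\right) \left(e^{\frac{4 \sqrt{2} i \omega}{5}} + i\right) e^{- \frac{2 \sqrt{2} \omega \left(1 + i\right)}{5}}}{32} = \frac{125 \pi e^{- \frac{2 \sqrt{2} \omega}{5}} \sin{\left(\frac{2 \sqrt{2} \omega}{5} + \frac{\pi}{4} \right)}}{8}

Case ω < 0 (upper half-plane, counterclockwise contour ⇒ F(ω) = +2πi·ΣRes):
  Res_{z = \frac{2 \sqrt{2}}{5} + \frac{2 \sqrt{2} i}{5}} g(z) = \frac{125 \sqrt{2} i \left(-1 + i\right) e^{\frac{2 \sqrt{2} \omega \left(1 - i\right)}{5}}}{64}
  Res_{z = - \frac{2 \sqrt{2}}{5} + \frac{2 \sqrt{2} i}{5}} g(z) = \frac{125 \sqrt{2} \left(1 - i\right) e^{\frac{2 \sqrt{2} \omega \left(1 + i\right)}{5}}}{64}
  F(ω) = 2πi·ΣRes = - \frac{125 \sqrt{2} i \pi \left(i \left(1 - i\right) e^{\frac{2 \sqrt{2} \omega \left(1 - i\right)}{5}} - \left(1 - i\right) e^{\frac{2 \sqrt{2} \omega \left(1 + i\right)}{5}}\right)}{32} = \frac{125 \pi e^{\frac{2 \sqrt{2} \omega}{5}} \cos{\left(\frac{2 \sqrt{2} \omega}{5} + \frac{\pi}{4} \right)}}{8}

Both cases combine into a single formula in |ω|:

F(ω) = \frac{125 \pi e^{- \frac{2 \sqrt{2} \left|{\omega}\right|}{5}} \sin{\left(\frac{2 \sqrt{2} \left|{\omega}\right|}{5} + \frac{\pi}{4} \right)}}{8}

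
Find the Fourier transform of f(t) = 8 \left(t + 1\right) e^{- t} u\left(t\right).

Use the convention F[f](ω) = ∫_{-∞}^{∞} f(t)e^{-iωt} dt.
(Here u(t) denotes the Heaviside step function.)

F(ω) = \frac{8 \left(- i \omega - 2\right)}{\omega^{2} - 2 i \omega - 1}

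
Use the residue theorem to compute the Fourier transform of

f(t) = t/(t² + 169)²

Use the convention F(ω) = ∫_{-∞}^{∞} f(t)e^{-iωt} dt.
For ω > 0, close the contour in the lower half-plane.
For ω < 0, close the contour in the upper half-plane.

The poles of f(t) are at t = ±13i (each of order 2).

Let g(z) = f(z)e^{-iωz}; for large |z| the factor e^{-iωz} decays in the lower half-plane when ω > 0 and in the upper half-plane when ω < 0.

Case ω > 0 (lower half-plane, clockwise contour ⇒ F(ω) = -2πi·ΣRes):
  Res_{z = - 13 i} g(z) = \frac{\omega e^{- 13 \omega}}{52} (pole of order 2)
  F(ω) = -2πi·ΣRes = - \frac{i \pi \omega e^{- 13 \omega}}{26}

Case ω < 0 (upper half-plane, counterclockwise contour ⇒ F(ω) = +2πi·ΣRes):
  Res_{z = 13 i} g(z) = - \frac{\omega e^{13 \omega}}{52} (pole of order 2)
  F(ω) = 2πi·ΣRes = - \frac{i \pi \omega e^{13 \omega}}{26}

Both cases combine into a single formula in |ω|:

F(ω) = - \frac{i \pi \omega e^{- 13 \left|{\omega}\right|}}{26}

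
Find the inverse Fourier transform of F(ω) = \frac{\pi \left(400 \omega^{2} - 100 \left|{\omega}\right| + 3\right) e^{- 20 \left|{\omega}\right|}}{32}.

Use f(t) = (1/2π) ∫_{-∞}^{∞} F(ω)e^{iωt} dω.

f(t) = \frac{5 t^{4}}{\left(t^{2} + 400\right)^{3}}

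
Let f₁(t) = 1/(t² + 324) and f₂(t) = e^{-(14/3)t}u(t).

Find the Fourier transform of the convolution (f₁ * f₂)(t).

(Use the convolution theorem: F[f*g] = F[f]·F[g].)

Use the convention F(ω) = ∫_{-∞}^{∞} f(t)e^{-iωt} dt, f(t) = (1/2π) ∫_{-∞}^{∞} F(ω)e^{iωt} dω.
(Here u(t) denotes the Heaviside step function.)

F[f₁*f₂](ω) = \frac{\pi e^{- 18 \left|{\omega}\right|}}{6 \left(3 i \omega + 14\right)}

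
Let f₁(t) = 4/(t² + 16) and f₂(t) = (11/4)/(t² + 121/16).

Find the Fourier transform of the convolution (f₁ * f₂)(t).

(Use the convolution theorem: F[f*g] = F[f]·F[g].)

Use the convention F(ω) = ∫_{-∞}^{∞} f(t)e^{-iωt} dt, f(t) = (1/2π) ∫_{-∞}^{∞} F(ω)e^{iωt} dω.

F[f₁*f₂](ω) = \pi^{2} e^{- \frac{27 \left|{\omega}\right|}{4}}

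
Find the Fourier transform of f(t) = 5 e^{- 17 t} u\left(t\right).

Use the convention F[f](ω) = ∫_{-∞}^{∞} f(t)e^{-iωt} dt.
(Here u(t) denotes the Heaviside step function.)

F(ω) = \frac{5}{i \omega + 17}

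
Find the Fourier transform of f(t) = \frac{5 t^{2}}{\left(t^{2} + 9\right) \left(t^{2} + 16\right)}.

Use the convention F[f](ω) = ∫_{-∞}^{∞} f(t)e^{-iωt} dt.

F(ω) = \frac{5 \pi \left(4 - 3 e^{\left|{\omega}\right|}\right) e^{- 4 \left|{\omega}\right|}}{7}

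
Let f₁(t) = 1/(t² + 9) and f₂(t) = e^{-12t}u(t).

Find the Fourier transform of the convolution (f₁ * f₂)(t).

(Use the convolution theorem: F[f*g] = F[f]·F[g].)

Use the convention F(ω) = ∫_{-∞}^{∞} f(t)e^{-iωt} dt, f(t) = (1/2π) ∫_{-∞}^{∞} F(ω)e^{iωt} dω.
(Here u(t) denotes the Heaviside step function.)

F[f₁*f₂](ω) = \frac{\pi e^{- 3 \left|{\omega}\right|}}{3 \left(i \omega + 12\right)}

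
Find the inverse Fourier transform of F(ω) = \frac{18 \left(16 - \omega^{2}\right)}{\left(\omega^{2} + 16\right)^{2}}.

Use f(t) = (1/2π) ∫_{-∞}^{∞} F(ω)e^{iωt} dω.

f(t) = 9 e^{- 4 \left|{t}\right|} \left|{t}\right|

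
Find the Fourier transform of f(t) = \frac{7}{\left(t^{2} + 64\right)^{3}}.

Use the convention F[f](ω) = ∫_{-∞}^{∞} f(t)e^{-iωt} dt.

F(ω) = \frac{7 \pi \left(64 \omega^{2} + 24 \left|{\omega}\right| + 3\right) e^{- 8 \left|{\omega}\right|}}{262144}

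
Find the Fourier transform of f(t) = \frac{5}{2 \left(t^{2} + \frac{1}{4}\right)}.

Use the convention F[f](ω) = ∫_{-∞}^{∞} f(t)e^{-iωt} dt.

F(ω) = 5 \pi e^{- \frac{\left|{\omega}\right|}{2}}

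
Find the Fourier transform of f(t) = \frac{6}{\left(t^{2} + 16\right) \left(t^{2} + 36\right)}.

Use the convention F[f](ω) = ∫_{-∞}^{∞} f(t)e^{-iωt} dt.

F(ω) = \frac{\pi \left(3 e^{2 \left|{\omega}\right|} - 2\right) e^{- 6 \left|{\omega}\right|}}{40}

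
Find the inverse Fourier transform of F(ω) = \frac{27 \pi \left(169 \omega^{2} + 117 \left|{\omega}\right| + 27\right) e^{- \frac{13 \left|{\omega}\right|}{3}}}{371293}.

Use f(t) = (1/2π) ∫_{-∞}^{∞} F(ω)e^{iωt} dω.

f(t) = \frac{8}{\left(t^{2} + \frac{169}{9}\right)^{3}}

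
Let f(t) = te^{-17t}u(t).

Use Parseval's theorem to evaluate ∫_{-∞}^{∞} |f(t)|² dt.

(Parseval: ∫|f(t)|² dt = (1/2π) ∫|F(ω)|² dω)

∫|f(t)|² dt = \frac{1}{19652}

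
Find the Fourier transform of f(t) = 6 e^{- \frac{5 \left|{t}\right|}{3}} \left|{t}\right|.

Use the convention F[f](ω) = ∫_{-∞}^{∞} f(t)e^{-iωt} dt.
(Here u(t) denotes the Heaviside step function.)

F(ω) = \frac{108 \left(25 - 9 \omega^{2}\right)}{\left(9 \omega^{2} + 25\right)^{2}}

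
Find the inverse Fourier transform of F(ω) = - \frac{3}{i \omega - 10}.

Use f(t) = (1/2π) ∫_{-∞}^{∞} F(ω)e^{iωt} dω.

f(t) = 3 e^{10 t} u\left(- t\right)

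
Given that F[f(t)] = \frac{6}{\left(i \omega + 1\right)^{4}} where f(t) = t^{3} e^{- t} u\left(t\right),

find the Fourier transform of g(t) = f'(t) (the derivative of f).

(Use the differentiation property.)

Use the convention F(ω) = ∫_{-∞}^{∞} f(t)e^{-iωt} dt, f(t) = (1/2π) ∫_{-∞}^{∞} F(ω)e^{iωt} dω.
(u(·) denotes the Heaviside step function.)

F[g](ω) = \frac{6 i \omega}{\left(i \omega + 1\right)^{4}}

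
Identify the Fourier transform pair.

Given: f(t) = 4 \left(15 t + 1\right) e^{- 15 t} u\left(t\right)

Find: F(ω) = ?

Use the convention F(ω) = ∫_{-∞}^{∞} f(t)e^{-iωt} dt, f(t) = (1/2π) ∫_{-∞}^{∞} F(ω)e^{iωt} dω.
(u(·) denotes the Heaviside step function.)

F(ω) = \frac{4 \left(- i \omega - 30\right)}{\omega^{2} - 30 i \omega - 225}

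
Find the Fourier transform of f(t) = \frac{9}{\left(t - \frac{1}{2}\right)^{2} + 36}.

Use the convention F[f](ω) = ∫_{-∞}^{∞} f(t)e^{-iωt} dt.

F(ω) = \frac{3 \pi e^{- \frac{i \omega}{2} - 6 \left|{\omega}\right|}}{2}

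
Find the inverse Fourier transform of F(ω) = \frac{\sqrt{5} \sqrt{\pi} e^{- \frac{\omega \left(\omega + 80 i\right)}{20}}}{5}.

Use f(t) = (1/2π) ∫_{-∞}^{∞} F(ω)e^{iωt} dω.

f(t) = e^{- 5 \left(t - 4\right)^{2}}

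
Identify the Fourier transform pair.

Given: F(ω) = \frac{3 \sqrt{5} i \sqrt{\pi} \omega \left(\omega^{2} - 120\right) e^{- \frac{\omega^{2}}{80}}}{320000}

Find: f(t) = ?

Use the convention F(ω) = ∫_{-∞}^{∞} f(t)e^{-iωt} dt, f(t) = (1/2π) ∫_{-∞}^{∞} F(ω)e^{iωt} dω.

f(t) = 6 t^{3} e^{- 20 t^{2}}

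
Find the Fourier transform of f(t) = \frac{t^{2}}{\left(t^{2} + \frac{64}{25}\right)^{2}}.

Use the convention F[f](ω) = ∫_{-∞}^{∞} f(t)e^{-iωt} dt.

F(ω) = \frac{\pi \left(5 - 8 \left|{\omega}\right|\right) e^{- \frac{8 \left|{\omega}\right|}{5}}}{16}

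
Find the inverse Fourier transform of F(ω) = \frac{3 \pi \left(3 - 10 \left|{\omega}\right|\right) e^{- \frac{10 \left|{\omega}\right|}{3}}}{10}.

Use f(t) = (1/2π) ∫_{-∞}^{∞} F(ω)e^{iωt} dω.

f(t) = \frac{6 t^{2}}{\left(t^{2} + \frac{100}{9}\right)^{2}}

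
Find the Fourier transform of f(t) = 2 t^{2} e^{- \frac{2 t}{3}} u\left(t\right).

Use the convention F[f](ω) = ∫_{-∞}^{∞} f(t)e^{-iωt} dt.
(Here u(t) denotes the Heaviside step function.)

F(ω) = \frac{108}{\left(3 i \omega + 2\right)^{3}}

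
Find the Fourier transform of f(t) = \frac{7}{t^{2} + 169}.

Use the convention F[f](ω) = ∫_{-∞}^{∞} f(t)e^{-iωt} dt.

F(ω) = \frac{7 \pi e^{- 13 \left|{\omega}\right|}}{13}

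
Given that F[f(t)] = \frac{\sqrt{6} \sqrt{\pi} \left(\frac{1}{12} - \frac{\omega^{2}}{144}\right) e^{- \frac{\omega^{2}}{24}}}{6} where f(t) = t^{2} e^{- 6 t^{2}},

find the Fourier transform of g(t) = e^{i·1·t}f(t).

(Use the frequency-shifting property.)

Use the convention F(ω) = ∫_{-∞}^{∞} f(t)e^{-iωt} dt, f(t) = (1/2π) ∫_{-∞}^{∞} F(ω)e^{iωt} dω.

F[g](ω) = \frac{\sqrt{6} \sqrt{\pi} \left(12 - \left(\omega - 1\right)^{2}\right) e^{- \frac{\left(\omega - 1\right)^{2}}{24}}}{864}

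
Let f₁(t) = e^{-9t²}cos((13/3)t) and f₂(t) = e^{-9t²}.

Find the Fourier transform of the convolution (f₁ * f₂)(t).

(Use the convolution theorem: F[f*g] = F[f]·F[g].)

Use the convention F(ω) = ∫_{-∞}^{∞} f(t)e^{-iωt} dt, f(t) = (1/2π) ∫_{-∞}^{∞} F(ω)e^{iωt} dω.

F[f₁*f₂](ω) = \frac{\pi \left(e^{\frac{13 \omega}{27}} + 1\right) e^{- \frac{\omega^{2}}{18} - \frac{13 \omega}{54} - \frac{169}{324}}}{18}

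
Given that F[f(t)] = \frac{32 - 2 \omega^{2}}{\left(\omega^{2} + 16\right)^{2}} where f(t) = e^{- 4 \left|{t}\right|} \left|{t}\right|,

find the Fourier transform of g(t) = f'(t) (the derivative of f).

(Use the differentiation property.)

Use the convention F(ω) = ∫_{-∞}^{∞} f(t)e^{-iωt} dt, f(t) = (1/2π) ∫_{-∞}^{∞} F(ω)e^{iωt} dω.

F[g](ω) = - \frac{2 i \omega \left(\omega^{2} - 16\right)}{\left(\omega^{2} + 16\right)^{2}}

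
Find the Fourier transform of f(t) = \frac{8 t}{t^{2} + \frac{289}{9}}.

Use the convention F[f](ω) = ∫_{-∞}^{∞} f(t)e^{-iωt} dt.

F(ω) = - 8 i \pi e^{- \frac{17 \left|{\omega}\right|}{3}} \operatorname{sign}{\left(\omega \right)}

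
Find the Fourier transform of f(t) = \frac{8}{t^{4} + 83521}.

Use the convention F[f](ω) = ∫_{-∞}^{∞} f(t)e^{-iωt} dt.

F(ω) = \frac{8 \pi e^{- \frac{17 \sqrt{2} \left|{\omega}\right|}{2}} \sin{\left(\frac{17 \sqrt{2} \left|{\omega}\right|}{2} + \frac{\pi}{4} \right)}}{4913}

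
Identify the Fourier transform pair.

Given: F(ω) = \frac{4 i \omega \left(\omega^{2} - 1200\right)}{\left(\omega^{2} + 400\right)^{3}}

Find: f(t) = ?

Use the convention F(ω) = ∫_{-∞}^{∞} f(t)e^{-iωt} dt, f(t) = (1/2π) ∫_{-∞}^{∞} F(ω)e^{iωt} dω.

f(t) = t e^{- 20 \left|{t}\right|} \left|{t}\right|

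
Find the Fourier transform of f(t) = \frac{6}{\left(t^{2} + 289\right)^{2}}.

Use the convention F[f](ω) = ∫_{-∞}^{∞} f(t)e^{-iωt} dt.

F(ω) = \frac{3 \pi \left(17 \left|{\omega}\right| + 1\right) e^{- 17 \left|{\omega}\right|}}{4913}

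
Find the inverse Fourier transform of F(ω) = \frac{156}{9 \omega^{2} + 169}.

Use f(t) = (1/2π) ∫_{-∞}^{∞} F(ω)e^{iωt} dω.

f(t) = 2 e^{- \frac{13 \left|{t}\right|}{3}}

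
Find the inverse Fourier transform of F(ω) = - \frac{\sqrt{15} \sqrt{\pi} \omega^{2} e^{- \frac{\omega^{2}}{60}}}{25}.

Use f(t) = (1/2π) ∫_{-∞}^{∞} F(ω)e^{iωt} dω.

f(t) = 9 \left(60 t^{2} - 2\right) e^{- 15 t^{2}}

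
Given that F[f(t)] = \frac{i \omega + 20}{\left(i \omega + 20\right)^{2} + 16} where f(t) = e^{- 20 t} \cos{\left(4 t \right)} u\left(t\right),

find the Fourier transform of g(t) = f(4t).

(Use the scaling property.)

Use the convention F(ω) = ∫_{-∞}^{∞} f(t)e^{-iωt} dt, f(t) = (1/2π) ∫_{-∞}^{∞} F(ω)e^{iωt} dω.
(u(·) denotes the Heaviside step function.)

F[g](ω) = \frac{i \omega + 80}{\left(i \omega + 80\right)^{2} + 256}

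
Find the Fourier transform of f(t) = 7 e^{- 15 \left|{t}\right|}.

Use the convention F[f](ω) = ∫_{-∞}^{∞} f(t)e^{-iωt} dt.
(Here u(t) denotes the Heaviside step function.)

F(ω) = \frac{210}{\omega^{2} + 225}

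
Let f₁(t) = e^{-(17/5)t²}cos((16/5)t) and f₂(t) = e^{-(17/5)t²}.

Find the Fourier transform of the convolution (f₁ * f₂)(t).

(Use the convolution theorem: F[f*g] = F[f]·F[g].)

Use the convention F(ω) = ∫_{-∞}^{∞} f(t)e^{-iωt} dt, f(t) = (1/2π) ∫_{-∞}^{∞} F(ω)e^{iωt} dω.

F[f₁*f₂](ω) = \frac{5 \pi \left(e^{\frac{16 \omega}{17}} + 1\right) e^{- \frac{5 \omega^{2}}{34} - \frac{8 \omega}{17} - \frac{64}{85}}}{34}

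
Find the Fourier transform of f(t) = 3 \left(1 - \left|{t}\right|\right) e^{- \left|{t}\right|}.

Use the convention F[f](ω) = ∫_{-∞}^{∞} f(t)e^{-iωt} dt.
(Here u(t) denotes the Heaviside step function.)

F(ω) = \frac{12 \omega^{2}}{\left(\omega^{2} + 1\right)^{2}}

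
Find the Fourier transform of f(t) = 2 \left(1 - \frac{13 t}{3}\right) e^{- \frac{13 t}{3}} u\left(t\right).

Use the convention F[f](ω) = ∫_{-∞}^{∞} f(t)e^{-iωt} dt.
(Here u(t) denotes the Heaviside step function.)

F(ω) = \frac{18 i \omega}{- 9 \omega^{2} + 78 i \omega + 169}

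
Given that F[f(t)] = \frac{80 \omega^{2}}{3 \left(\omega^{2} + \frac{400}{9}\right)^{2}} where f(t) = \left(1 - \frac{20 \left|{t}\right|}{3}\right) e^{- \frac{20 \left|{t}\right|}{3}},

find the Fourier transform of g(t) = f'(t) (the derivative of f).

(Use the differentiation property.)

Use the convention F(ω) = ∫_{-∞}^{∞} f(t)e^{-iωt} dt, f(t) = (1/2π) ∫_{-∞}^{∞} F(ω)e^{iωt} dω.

F[g](ω) = \frac{2160 i \omega^{3}}{\left(9 \omega^{2} + 400\right)^{2}}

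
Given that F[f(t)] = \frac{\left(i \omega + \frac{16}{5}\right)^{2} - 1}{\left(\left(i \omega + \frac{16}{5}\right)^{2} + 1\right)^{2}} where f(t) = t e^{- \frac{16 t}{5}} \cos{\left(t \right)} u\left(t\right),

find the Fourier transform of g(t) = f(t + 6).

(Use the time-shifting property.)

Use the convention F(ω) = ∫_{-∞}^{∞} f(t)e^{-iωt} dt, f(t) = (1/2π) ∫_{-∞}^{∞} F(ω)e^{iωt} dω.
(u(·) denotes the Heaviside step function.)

F[g](ω) = \frac{25 \left(\left(5 i \omega + 16\right)^{2} - 25\right) e^{6 i \omega}}{\left(\left(5 i \omega + 16\right)^{2} + 25\right)^{2}}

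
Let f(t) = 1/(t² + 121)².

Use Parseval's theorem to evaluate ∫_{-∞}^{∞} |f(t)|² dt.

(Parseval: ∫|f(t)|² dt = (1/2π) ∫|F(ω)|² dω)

∫|f(t)|² dt = \frac{5 \pi}{311794736}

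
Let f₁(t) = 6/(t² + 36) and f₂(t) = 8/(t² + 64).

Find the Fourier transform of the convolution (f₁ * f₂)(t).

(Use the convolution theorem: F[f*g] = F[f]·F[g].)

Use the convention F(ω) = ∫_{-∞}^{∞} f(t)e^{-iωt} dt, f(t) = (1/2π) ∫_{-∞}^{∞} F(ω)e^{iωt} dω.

F[f₁*f₂](ω) = \pi^{2} e^{- 14 \left|{\omega}\right|}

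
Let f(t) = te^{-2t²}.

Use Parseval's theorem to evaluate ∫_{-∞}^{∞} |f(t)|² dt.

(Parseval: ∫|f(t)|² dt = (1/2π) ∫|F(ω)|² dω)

∫|f(t)|² dt = \frac{\sqrt{\pi}}{16}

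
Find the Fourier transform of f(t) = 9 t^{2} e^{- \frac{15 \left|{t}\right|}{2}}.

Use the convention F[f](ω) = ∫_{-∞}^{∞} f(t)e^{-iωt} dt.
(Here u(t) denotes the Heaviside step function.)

F(ω) = \frac{12960 \left(75 - 4 \omega^{2}\right)}{\left(4 \omega^{2} + 225\right)^{3}}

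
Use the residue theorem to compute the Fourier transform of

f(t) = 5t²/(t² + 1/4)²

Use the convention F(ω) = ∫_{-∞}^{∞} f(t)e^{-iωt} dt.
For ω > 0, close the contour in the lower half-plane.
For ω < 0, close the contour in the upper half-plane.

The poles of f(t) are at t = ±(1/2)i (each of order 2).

Let g(z) = f(z)e^{-iωz}; for large |z| the factor e^{-iωz} decays in the lower half-plane when ω > 0 and in the upper half-plane when ω < 0.

Case ω > 0 (lower half-plane, clockwise contour ⇒ F(ω) = -2πi·ΣRes):
  Res_{z = - \frac{i}{2}} g(z) = \frac{5 i \left(2 - \omega\right) e^{- \frac{\omega}{2}}}{4} (pole of order 2)
  F(ω) = -2πi·ΣRes = \frac{5 \pi \left(2 - \omega\right) e^{- \frac{\omega}{2}}}{2}

Case ω < 0 (upper half-plane, counterclockwise contour ⇒ F(ω) = +2πi·ΣRes):
  Res_{z = \frac{i}{2}} g(z) = \frac{5 i \left(- \omega - 2\right) e^{\frac{\omega}{2}}}{4} (pole of order 2)
  F(ω) = 2πi·ΣRes = \frac{5 \pi \left(\omega + 2\right) e^{\frac{\omega}{2}}}{2}

Both cases combine into a single formula in |ω|:

F(ω) = \frac{5 \pi \left(2 - \left|{\omega}\right|\right) e^{- \frac{\left|{\omega}\right|}{2}}}{2}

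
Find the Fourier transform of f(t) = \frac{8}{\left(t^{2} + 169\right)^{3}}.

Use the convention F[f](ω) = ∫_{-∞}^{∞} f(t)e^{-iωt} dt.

F(ω) = \frac{\pi \left(169 \omega^{2} + 39 \left|{\omega}\right| + 3\right) e^{- 13 \left|{\omega}\right|}}{371293}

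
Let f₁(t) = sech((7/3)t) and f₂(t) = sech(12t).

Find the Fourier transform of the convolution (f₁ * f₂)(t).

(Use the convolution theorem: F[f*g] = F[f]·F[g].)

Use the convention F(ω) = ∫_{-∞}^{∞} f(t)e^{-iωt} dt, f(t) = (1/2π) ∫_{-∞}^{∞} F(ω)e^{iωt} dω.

F[f₁*f₂](ω) = \frac{\pi^{2}}{28 \cosh{\left(\frac{\pi \omega}{24} \right)} \cosh{\left(\frac{3 \pi \omega}{14} \right)}}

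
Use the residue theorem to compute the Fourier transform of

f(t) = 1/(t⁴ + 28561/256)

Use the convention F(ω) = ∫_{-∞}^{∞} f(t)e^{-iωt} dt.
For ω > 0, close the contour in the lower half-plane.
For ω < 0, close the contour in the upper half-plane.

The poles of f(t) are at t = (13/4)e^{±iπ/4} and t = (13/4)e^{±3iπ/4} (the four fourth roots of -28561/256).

Let g(z) = f(z)e^{-iωz}; for large |z| the factor e^{-iωz} decays in the lower half-plane when ω > 0 and in the upper half-plane when ω < 0.

Case ω > 0 (lower half-plane, clockwise contour ⇒ F(ω) = -2πi·ΣRes):
  Res_{z = - \frac{13 \sqrt{2}}{8} - \frac{13 \sqrt{2} i}{8}} g(z) = \frac{8 \sqrt{2} \left(1 + i\right) e^{\frac{13 \sqrt{2} \omega \left(-1 + i\right)}{8}}}{2197}
  Res_{z = \frac{13 \sqrt{2}}{8} - \frac{13 \sqrt{2} i}{8}} g(z) = \frac{8 \sqrt{2} \left(-1 + i\right) e^{- \frac{13 \sqrt{2} \omega \left(1 + i\right)}{8}}}{2197}
  F(ω) = -2πi·ΣRes = \frac{16 \sqrt{2} \pi \left(\left(1 - i\right) e^{\frac{13 \sqrt{2} i \omega}{4}} + 1 + i\right) e^{- \frac{13 \sqrt{2} \omega \left(1 + i\right)}{8}}}{2197} = \frac{64 \pi e^{- \frac{13 \sqrt{2} \omega}{8}} \sin{\left(\frac{13 \sqrt{2} \omega}{8} + \frac{\pi}{4} \right)}}{2197}

Case ω < 0 (upper half-plane, counterclockwise contour ⇒ F(ω) = +2πi·ΣRes):
  Res_{z = \frac{13 \sqrt{2}}{8} + \frac{13 \sqrt{2} i}{8}} g(z) = - \frac{8 \sqrt{2} \left(1 + i\right) e^{\frac{13 \sqrt{2} \omega \left(1 - i\right)}{8}}}{2197}
  Res_{z = - \frac{13 \sqrt{2}}{8} + \frac{13 \sqrt{2} i}{8}} g(z) = \frac{8 \sqrt{2} \left(1 - i\right) e^{\frac{13 \sqrt{2} \omega \left(1 + i\right)}{8}}}{2197}
  F(ω) = 2πi·ΣRes = - \frac{16 \sqrt{2} i \pi \left(\left(1 + i\right) e^{\frac{13 \sqrt{2} \omega \left(1 - i\right)}{8}} - \left(1 - i\right) e^{\frac{13 \sqrt{2} \omega \left(1 + i\right)}{8}}\right)}{2197} = \frac{64 \pi e^{\frac{13 \sqrt{2} \omega}{8}} \cos{\left(\frac{13 \sqrt{2} \omega}{8} + \frac{\pi}{4} \right)}}{2197}

Both cases combine into a single formula in |ω|:

F(ω) = \frac{64 \pi e^{- \frac{13 \sqrt{2} \left|{\omega}\right|}{8}} \sin{\left(\frac{13 \sqrt{2} \left|{\omega}\right|}{8} + \frac{\pi}{4} \right)}}{2197}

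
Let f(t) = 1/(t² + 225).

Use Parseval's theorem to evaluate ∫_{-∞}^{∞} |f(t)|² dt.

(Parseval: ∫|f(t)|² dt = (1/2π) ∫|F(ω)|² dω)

∫|f(t)|² dt = \frac{\pi}{6750}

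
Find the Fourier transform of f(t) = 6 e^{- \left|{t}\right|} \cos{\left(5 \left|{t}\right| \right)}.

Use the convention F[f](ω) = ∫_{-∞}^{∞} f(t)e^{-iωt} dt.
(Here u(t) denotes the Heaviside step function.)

F(ω) = \frac{12 \left(\omega^{2} + 26\right)}{\omega^{4} - 48 \omega^{2} + 676}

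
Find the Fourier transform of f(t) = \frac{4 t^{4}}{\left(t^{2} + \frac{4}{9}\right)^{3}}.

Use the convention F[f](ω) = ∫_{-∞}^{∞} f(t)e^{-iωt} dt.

F(ω) = \frac{\pi \left(4 \omega^{2} - 30 \left|{\omega}\right| + 27\right) e^{- \frac{2 \left|{\omega}\right|}{3}}}{12}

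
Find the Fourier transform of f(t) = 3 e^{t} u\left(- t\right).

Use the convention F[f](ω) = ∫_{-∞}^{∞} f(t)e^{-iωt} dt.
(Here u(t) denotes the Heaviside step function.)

F(ω) = \frac{3 i}{\omega + i}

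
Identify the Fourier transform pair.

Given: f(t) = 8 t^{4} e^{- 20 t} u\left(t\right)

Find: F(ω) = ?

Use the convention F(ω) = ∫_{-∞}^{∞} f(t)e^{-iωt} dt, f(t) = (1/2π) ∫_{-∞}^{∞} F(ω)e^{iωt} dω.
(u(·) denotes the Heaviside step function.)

F(ω) = \frac{192}{\left(i \omega + 20\right)^{5}}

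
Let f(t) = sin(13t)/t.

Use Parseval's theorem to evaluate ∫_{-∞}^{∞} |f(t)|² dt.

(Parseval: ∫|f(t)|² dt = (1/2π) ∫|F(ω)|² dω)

∫|f(t)|² dt = 13 \pi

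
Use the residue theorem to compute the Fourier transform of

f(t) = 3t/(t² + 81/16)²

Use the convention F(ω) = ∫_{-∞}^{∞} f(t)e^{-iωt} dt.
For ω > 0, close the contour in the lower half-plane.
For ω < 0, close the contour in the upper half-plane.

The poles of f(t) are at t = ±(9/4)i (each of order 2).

Let g(z) = f(z)e^{-iωz}; for large |z| the factor e^{-iωz} decays in the lower half-plane when ω > 0 and in the upper half-plane when ω < 0.

Case ω > 0 (lower half-plane, clockwise contour ⇒ F(ω) = -2πi·ΣRes):
  Res_{z = - \frac{9 i}{4}} g(z) = \frac{\omega e^{- \frac{9 \omega}{4}}}{3} (pole of order 2)
  F(ω) = -2πi·ΣRes = - \frac{2 i \pi \omega e^{- \frac{9 \omega}{4}}}{3}

Case ω < 0 (upper half-plane, counterclockwise contour ⇒ F(ω) = +2πi·ΣRes):
  Res_{z = \frac{9 i}{4}} g(z) = - \frac{\omega e^{\frac{9 \omega}{4}}}{3} (pole of order 2)
  F(ω) = 2πi·ΣRes = - \frac{2 i \pi \omega e^{\frac{9 \omega}{4}}}{3}

Both cases combine into a single formula in |ω|:

F(ω) = - \frac{2 i \pi \omega e^{- \frac{9 \left|{\omega}\right|}{4}}}{3}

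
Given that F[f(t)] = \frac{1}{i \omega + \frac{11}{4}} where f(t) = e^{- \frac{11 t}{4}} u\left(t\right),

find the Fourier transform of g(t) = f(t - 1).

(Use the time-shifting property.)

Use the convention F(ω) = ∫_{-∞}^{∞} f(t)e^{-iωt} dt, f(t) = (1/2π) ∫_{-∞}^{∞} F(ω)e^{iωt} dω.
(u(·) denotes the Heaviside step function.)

F[g](ω) = \frac{4 e^{- i \omega}}{4 i \omega + 11}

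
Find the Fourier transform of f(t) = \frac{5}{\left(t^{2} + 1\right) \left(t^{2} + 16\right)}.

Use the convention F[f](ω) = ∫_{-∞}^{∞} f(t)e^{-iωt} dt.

F(ω) = \frac{\pi e^{- \left|{\omega}\right|}}{3} - \frac{\pi e^{- 4 \left|{\omega}\right|}}{12}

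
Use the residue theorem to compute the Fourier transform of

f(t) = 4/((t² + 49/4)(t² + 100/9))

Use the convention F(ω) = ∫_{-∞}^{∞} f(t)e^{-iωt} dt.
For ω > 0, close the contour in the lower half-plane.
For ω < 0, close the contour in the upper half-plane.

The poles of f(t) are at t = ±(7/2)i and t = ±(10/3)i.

Let g(z) = f(z)e^{-iωz}; for large |z| the factor e^{-iωz} decays in the lower half-plane when ω > 0 and in the upper half-plane when ω < 0.

Case ω > 0 (lower half-plane, clockwise contour ⇒ F(ω) = -2πi·ΣRes):
  Res_{z = - \frac{7 i}{2}} g(z) = - \frac{144 i e^{- \frac{7 \omega}{2}}}{287}
  Res_{z = - \frac{10 i}{3}} g(z) = \frac{108 i e^{- \frac{10 \omega}{3}}}{205}
  F(ω) = -2πi·ΣRes = - \frac{288 \pi e^{- \frac{7 \omega}{2}}}{287} + \frac{216 \pi e^{- \frac{10 \omega}{3}}}{205}

Case ω < 0 (upper half-plane, counterclockwise contour ⇒ F(ω) = +2πi·ΣRes):
  Res_{z = \frac{7 i}{2}} g(z) = \frac{144 i e^{\frac{7 \omega}{2}}}{287}
  Res_{z = \frac{10 i}{3}} g(z) = - \frac{108 i e^{\frac{10 \omega}{3}}}{205}
  F(ω) = 2πi·ΣRes = \frac{72 \pi \left(21 e^{\frac{10 \omega}{3}} - 20 e^{\frac{7 \omega}{2}}\right)}{1435}

Both cases combine into a single formula in |ω|:

F(ω) = - \frac{288 \pi e^{- \frac{7 \left|{\omega}\right|}{2}}}{287} + \frac{216 \pi e^{- \frac{10 \left|{\omega}\right|}{3}}}{205}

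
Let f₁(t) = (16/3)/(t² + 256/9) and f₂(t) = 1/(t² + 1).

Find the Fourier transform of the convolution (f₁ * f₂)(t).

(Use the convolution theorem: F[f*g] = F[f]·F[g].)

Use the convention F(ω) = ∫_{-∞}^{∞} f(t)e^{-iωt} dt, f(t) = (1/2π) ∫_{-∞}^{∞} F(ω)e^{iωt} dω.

F[f₁*f₂](ω) = \pi^{2} e^{- \frac{19 \left|{\omega}\right|}{3}}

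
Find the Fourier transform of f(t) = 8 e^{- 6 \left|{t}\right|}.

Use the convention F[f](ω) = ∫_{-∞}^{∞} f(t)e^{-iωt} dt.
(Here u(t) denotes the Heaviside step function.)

F(ω) = \frac{96}{\omega^{2} + 36}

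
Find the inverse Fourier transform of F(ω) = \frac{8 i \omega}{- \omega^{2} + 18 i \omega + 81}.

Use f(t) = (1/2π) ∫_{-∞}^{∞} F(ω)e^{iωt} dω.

f(t) = 8 \left(1 - 9 t\right) e^{- 9 t} u\left(t\right)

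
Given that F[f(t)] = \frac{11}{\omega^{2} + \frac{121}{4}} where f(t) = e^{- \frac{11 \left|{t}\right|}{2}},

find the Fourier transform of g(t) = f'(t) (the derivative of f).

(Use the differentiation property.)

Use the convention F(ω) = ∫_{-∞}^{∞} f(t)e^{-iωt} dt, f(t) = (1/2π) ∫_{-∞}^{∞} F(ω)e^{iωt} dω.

F[g](ω) = \frac{44 i \omega}{4 \omega^{2} + 121}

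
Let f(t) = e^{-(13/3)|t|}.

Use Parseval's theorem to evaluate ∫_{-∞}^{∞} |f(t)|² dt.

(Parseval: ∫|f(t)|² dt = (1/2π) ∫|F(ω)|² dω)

∫|f(t)|² dt = \frac{3}{13}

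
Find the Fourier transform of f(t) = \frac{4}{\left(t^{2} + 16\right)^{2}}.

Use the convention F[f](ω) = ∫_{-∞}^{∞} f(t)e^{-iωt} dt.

F(ω) = \frac{\pi \left(4 \left|{\omega}\right| + 1\right) e^{- 4 \left|{\omega}\right|}}{32}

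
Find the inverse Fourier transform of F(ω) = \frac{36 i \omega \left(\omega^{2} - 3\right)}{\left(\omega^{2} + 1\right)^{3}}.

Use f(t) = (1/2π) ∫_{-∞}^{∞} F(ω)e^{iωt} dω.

f(t) = 9 t e^{- \left|{t}\right|} \left|{t}\right|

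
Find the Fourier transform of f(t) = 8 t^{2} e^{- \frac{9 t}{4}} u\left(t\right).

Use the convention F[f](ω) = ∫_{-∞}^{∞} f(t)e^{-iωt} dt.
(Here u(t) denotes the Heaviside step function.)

F(ω) = \frac{1024}{\left(4 i \omega + 9\right)^{3}}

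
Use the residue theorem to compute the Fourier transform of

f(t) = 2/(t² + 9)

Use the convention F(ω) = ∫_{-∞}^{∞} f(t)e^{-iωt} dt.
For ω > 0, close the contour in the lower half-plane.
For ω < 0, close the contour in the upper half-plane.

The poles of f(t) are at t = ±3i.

Let g(z) = f(z)e^{-iωz}; for large |z| the factor e^{-iωz} decays in the lower half-plane when ω > 0 and in the upper half-plane when ω < 0.

Case ω > 0 (lower half-plane, clockwise contour ⇒ F(ω) = -2πi·ΣRes):
  Res_{z = - 3 i} g(z) = \frac{i e^{- 3 \omega}}{3}
  F(ω) = -2πi·ΣRes = \frac{2 \pi e^{- 3 \omega}}{3}

Case ω < 0 (upper half-plane, counterclockwise contour ⇒ F(ω) = +2πi·ΣRes):
  Res_{z = 3 i} g(z) = - \frac{i e^{3 \omega}}{3}
  F(ω) = 2πi·ΣRes = \frac{2 \pi e^{3 \omega}}{3}

Both cases combine into a single formula in |ω|:

F(ω) = \frac{2 \pi e^{- 3 \left|{\omega}\right|}}{3}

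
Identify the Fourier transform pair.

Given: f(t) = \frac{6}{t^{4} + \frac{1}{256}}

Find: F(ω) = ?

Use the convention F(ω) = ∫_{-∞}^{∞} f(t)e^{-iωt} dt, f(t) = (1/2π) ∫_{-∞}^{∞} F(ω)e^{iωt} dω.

F(ω) = 384 \pi e^{- \frac{\sqrt{2} \left|{\omega}\right|}{8}} \sin{\left(\frac{\sqrt{2} \left|{\omega}\right|}{8} + \frac{\pi}{4} \right)}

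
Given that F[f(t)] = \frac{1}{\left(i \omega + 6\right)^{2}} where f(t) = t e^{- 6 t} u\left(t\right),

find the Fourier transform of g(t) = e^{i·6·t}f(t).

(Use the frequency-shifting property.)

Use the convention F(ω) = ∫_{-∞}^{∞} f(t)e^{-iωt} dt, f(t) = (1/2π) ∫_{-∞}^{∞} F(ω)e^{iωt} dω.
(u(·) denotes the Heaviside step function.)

F[g](ω) = \frac{1}{\left(i \left(\omega - 6\right) + 6\right)^{2}}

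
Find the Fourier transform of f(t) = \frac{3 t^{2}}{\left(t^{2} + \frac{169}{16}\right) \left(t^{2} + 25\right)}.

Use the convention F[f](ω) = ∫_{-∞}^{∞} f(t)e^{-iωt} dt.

F(ω) = \frac{80 \pi e^{- 5 \left|{\omega}\right|}}{77} - \frac{52 \pi e^{- \frac{13 \left|{\omega}\right|}{4}}}{77}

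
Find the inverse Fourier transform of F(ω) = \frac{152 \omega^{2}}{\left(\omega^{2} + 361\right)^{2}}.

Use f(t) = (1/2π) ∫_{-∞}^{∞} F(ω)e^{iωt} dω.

f(t) = 2 \left(1 - 19 \left|{t}\right|\right) e^{- 19 \left|{t}\right|}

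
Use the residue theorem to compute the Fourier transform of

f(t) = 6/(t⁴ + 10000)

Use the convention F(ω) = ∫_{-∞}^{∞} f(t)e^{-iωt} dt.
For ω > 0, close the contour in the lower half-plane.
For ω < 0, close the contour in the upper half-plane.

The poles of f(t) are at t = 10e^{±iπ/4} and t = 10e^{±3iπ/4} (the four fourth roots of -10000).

Let g(z) = f(z)e^{-iωz}; for large |z| the factor e^{-iωz} decays in the lower half-plane when ω > 0 and in the upper half-plane when ω < 0.

Case ω > 0 (lower half-plane, clockwise contour ⇒ F(ω) = -2πi·ΣRes):
  Res_{z = - 5 \sqrt{2} - 5 \sqrt{2} i} g(z) = \frac{3 \sqrt{2} i \left(1 - i\right) e^{5 \sqrt{2} \omega \left(-1 + i\right)}}{4000}
  Res_{z = 5 \sqrt{2} - 5 \sqrt{2} i} g(z) = \frac{3 \sqrt{2} i \left(1 + i\right) e^{- 5 \sqrt{2} \omega \left(1 + i\right)}}{4000}
  F(ω) = -2πi·ΣRes = \frac{3 \sqrt{2} \pi \left(1 - i\right) \left(e^{10 \sqrt{2} i \omega} + i\right) e^{- 5 \sqrt{2} \omega \left(1 + i\right)}}{2000} = \frac{3 \pi e^{- 5 \sqrt{2} \omega} \sin{\left(5 \sqrt{2} \omega + \frac{\pi}{4} \right)}}{500}

Case ω < 0 (upper half-plane, counterclockwise contour ⇒ F(ω) = +2πi·ΣRes):
  Res_{z = 5 \sqrt{2} + 5 \sqrt{2} i} g(z) = \frac{3 \sqrt{2} i \left(-1 + i\right) e^{5 \sqrt{2} \omega \left(1 - i\right)}}{4000}
  Res_{z = - 5 \sqrt{2} + 5 \sqrt{2} i} g(z) = \frac{3 \sqrt{2} \left(1 - i\right) e^{5 \sqrt{2} \omega \left(1 + i\right)}}{4000}
  F(ω) = 2πi·ΣRes = - \frac{3 \sqrt{2} i \pi \left(i \left(1 - i\right) e^{5 \sqrt{2} \omega \left(1 - i\right)} - \left(1 - i\right) e^{5 \sqrt{2} \omega \left(1 + i\right)}\right)}{2000} = \frac{3 \pi e^{5 \sqrt{2} \omega} \cos{\left(5 \sqrt{2} \omega + \frac{\pi}{4} \right)}}{500}

Both cases combine into a single formula in |ω|:

F(ω) = \frac{3 \pi e^{- 5 \sqrt{2} \left|{\omega}\right|} \sin{\left(5 \sqrt{2} \left|{\omega}\right| + \frac{\pi}{4} \right)}}{500}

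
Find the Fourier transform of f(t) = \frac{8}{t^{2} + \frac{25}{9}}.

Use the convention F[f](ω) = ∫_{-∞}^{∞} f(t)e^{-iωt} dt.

F(ω) = \frac{24 \pi e^{- \frac{5 \left|{\omega}\right|}{3}}}{5}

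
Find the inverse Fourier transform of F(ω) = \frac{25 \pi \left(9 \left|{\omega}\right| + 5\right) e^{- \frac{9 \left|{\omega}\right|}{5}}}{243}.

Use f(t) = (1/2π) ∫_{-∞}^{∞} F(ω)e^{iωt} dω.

f(t) = \frac{6}{\left(t^{2} + \frac{81}{25}\right)^{2}}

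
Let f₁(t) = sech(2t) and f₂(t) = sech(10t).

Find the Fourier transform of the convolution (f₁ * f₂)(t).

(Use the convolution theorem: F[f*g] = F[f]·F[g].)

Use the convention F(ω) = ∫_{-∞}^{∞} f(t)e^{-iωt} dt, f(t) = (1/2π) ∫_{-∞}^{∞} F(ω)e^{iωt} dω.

F[f₁*f₂](ω) = \frac{\pi^{2}}{20 \cosh{\left(\frac{\pi \omega}{20} \right)} \cosh{\left(\frac{\pi \omega}{4} \right)}}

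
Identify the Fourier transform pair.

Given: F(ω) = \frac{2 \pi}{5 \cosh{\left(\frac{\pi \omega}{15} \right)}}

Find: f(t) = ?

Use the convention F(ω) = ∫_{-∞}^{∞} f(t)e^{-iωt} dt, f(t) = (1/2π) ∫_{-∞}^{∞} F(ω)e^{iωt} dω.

f(t) = \frac{3}{\cosh{\left(\frac{15 t}{2} \right)}}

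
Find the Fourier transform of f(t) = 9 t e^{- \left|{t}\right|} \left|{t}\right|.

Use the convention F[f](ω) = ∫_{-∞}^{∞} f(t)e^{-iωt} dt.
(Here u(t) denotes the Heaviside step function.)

F(ω) = \frac{36 i \omega \left(\omega^{2} - 3\right)}{\left(\omega^{2} + 1\right)^{3}}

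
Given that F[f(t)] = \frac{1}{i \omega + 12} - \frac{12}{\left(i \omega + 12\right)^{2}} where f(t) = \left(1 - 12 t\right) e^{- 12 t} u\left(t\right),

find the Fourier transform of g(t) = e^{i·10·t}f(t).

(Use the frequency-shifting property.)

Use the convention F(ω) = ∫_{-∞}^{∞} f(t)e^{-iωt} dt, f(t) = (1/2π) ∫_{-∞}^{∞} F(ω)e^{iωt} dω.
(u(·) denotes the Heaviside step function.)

F[g](ω) = \frac{i \left(10 - \omega\right)}{\omega^{2} - 4 \omega \left(5 + 6 i\right) - 44 + 240 i}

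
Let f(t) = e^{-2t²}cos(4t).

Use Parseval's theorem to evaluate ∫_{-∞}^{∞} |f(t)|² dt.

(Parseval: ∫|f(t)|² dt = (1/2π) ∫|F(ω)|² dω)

∫|f(t)|² dt = \frac{\sqrt{\pi} \left(1 + e^{4}\right)}{4 e^{4}}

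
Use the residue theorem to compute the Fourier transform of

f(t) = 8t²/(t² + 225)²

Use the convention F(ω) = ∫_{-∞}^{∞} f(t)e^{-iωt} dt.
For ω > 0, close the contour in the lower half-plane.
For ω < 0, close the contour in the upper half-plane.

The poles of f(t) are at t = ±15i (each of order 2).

Let g(z) = f(z)e^{-iωz}; for large |z| the factor e^{-iωz} decays in the lower half-plane when ω > 0 and in the upper half-plane when ω < 0.

Case ω > 0 (lower half-plane, clockwise contour ⇒ F(ω) = -2πi·ΣRes):
  Res_{z = - 15 i} g(z) = i \left(\frac{2}{15} - 2 \omega\right) e^{- 15 \omega} (pole of order 2)
  F(ω) = -2πi·ΣRes = \frac{4 \pi \left(1 - 15 \omega\right) e^{- 15 \omega}}{15}

Case ω < 0 (upper half-plane, counterclockwise contour ⇒ F(ω) = +2πi·ΣRes):
  Res_{z = 15 i} g(z) = i \left(- 2 \omega - \frac{2}{15}\right) e^{15 \omega} (pole of order 2)
  F(ω) = 2πi·ΣRes = \frac{4 \pi \left(15 \omega + 1\right) e^{15 \omega}}{15}

Both cases combine into a single formula in |ω|:

F(ω) = \frac{4 \pi \left(1 - 15 \left|{\omega}\right|\right) e^{- 15 \left|{\omega}\right|}}{15}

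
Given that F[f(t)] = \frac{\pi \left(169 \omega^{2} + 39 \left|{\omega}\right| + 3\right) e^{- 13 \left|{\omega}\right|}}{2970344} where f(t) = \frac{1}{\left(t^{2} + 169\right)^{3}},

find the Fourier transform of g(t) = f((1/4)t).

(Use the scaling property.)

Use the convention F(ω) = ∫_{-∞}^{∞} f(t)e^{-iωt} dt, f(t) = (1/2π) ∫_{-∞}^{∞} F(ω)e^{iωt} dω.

F[g](ω) = \frac{\pi \left(2704 \omega^{2} + 156 \left|{\omega}\right| + 3\right) e^{- 52 \left|{\omega}\right|}}{742586}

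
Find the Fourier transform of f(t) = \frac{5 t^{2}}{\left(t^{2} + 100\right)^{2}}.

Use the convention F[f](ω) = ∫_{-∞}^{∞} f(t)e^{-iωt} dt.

F(ω) = \frac{\pi \left(1 - 10 \left|{\omega}\right|\right) e^{- 10 \left|{\omega}\right|}}{4}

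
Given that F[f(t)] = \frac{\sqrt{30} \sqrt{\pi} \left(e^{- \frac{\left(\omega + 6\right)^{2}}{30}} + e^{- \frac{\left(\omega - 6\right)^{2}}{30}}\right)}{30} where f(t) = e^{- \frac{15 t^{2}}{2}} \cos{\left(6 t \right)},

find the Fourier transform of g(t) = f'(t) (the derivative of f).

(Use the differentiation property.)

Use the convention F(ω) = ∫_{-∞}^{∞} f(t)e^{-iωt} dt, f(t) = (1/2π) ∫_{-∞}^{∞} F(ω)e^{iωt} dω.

F[g](ω) = \frac{\sqrt{30} i \sqrt{\pi} \omega \left(e^{\frac{4 \omega}{5}} + 1\right) e^{- \frac{\omega^{2}}{30} - \frac{2 \omega}{5} - \frac{6}{5}}}{30}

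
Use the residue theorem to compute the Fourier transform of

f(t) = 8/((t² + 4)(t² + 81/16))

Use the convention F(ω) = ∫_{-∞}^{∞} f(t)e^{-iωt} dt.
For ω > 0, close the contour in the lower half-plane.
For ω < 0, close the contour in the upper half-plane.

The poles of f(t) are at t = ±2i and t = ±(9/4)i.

Let g(z) = f(z)e^{-iωz}; for large |z| the factor e^{-iωz} decays in the lower half-plane when ω > 0 and in the upper half-plane when ω < 0.

Case ω > 0 (lower half-plane, clockwise contour ⇒ F(ω) = -2πi·ΣRes):
  Res_{z = - 2 i} g(z) = \frac{32 i e^{- 2 \omega}}{17}
  Res_{z = - \frac{9 i}{4}} g(z) = - \frac{256 i e^{- \frac{9 \omega}{4}}}{153}
  F(ω) = -2πi·ΣRes = \frac{64 \pi e^{- 2 \omega}}{17} - \frac{512 \pi e^{- \frac{9 \omega}{4}}}{153}

Case ω < 0 (upper half-plane, counterclockwise contour ⇒ F(ω) = +2πi·ΣRes):
  Res_{z = 2 i} g(z) = - \frac{32 i e^{2 \omega}}{17}
  Res_{z = \frac{9 i}{4}} g(z) = \frac{256 i e^{\frac{9 \omega}{4}}}{153}
  F(ω) = 2πi·ΣRes = \frac{64 \pi \left(- 8 e^{\frac{9 \omega}{4}} + 9 e^{2 \omega}\right)}{153}

Both cases combine into a single formula in |ω|:

F(ω) = \frac{64 \pi e^{- 2 \left|{\omega}\right|}}{17} - \frac{512 \pi e^{- \frac{9 \left|{\omega}\right|}{4}}}{153}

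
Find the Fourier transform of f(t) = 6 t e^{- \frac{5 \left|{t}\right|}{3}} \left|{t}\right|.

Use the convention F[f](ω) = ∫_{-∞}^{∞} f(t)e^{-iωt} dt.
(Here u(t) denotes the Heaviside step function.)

F(ω) = \frac{5832 i \omega \left(3 \omega^{2} - 25\right)}{\left(9 \omega^{2} + 25\right)^{3}}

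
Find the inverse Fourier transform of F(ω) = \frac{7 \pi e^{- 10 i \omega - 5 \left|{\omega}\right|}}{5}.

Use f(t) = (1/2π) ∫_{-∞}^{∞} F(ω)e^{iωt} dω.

f(t) = \frac{7}{\left(t - 10\right)^{2} + 25}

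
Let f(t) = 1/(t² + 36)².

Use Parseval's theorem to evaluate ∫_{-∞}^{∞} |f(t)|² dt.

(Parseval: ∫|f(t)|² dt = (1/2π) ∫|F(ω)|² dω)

∫|f(t)|² dt = \frac{5 \pi}{4478976}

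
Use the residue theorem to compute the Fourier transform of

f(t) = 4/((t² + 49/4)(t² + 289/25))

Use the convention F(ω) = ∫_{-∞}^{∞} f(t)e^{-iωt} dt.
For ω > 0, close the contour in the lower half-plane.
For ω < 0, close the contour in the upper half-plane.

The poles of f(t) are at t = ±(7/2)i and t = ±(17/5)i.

Let g(z) = f(z)e^{-iωz}; for large |z| the factor e^{-iωz} decays in the lower half-plane when ω > 0 and in the upper half-plane when ω < 0.

Case ω > 0 (lower half-plane, clockwise contour ⇒ F(ω) = -2πi·ΣRes):
  Res_{z = - \frac{7 i}{2}} g(z) = - \frac{400 i e^{- \frac{7 \omega}{2}}}{483}
  Res_{z = - \frac{17 i}{5}} g(z) = \frac{1000 i e^{- \frac{17 \omega}{5}}}{1173}
  F(ω) = -2πi·ΣRes = - \frac{800 \pi e^{- \frac{7 \omega}{2}}}{483} + \frac{2000 \pi e^{- \frac{17 \omega}{5}}}{1173}

Case ω < 0 (upper half-plane, counterclockwise contour ⇒ F(ω) = +2πi·ΣRes):
  Res_{z = \frac{7 i}{2}} g(z) = \frac{400 i e^{\frac{7 \omega}{2}}}{483}
  Res_{z = \frac{17 i}{5}} g(z) = - \frac{1000 i e^{\frac{17 \omega}{5}}}{1173}
  F(ω) = 2πi·ΣRes = \frac{400 \pi \left(35 e^{\frac{17 \omega}{5}} - 34 e^{\frac{7 \omega}{2}}\right)}{8211}

Both cases combine into a single formula in |ω|:

F(ω) = - \frac{800 \pi e^{- \frac{7 \left|{\omega}\right|}{2}}}{483} + \frac{2000 \pi e^{- \frac{17 \left|{\omega}\right|}{5}}}{1173}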